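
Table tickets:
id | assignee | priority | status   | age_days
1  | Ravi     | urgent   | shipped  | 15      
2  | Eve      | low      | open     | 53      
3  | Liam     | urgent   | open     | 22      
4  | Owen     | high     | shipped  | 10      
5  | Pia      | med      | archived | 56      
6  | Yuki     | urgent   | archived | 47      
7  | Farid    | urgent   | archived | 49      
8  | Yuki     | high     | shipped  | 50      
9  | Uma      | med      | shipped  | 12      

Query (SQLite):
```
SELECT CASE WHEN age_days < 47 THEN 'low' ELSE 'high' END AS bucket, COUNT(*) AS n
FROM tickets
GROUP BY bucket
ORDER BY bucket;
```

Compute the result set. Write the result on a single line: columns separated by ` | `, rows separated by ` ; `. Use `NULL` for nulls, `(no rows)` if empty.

high | 5 ; low | 4

Bucket rows by age_days < 47 → 'low' else 'high'; count each bucket.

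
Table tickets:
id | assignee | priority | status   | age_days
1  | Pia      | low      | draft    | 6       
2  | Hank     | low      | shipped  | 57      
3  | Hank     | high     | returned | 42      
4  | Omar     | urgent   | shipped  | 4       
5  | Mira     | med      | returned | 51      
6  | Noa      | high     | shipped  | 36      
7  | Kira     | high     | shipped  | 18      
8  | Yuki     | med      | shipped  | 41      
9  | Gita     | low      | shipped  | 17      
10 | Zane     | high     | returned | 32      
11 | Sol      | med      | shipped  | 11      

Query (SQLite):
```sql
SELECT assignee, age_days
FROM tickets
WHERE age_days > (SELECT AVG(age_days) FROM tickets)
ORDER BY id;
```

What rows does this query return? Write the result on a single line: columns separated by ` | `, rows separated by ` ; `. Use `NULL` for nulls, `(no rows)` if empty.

Hank | 57 ; Hank | 42 ; Mira | 51 ; Noa | 36 ; Yuki | 41 ; Zane | 32

Scalar subquery: AVG(age_days) over all tickets rows = 28.636364 (≈; comparison uses full precision).
Keep rows where age_days > that value.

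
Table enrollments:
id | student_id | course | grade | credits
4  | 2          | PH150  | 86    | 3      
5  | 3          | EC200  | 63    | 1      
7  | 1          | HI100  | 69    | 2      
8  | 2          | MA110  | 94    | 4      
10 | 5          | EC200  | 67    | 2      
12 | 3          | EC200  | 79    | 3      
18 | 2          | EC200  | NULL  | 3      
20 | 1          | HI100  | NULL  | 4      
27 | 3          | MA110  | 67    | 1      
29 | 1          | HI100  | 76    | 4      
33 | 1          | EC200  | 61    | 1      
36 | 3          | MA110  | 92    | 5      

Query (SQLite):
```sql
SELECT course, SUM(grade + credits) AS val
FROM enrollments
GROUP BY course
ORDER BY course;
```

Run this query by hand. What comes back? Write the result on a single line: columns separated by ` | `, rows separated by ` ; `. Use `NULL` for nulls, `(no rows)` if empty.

EC200 | 277 ; HI100 | 151 ; MA110 | 263 ; PH150 | 89

For each row compute grade + credits.
Group by course; take SUM of the expression per group.
  EC200: ids {5, 10, 12, 18, 33} → SUM(grade + credits)=277
  HI100: ids {7, 20, 29} → SUM(grade + credits)=151
  MA110: ids {8, 27, 36} → SUM(grade + credits)=263
  PH150: ids {4} → SUM(grade + credits)=89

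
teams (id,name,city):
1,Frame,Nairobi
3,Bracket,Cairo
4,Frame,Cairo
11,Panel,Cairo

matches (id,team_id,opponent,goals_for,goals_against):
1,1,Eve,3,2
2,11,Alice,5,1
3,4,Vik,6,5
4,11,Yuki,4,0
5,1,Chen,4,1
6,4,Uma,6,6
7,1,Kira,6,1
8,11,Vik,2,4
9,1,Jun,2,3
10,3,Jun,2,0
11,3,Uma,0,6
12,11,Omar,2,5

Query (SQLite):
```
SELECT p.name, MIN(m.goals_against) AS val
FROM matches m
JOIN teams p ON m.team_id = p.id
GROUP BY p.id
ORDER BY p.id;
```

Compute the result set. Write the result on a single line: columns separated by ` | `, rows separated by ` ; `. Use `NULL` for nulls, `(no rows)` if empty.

Frame | 1 ; Bracket | 0 ; Frame | 5 ; Panel | 0

Join each matches row to its teams via team_id.
Group joined rows by teams.id; compute MIN(m.goals_against) per group.
  1: ids {1, 5, 7, 9} → MIN(m.goals_against)=1
  3: ids {10, 11} → MIN(m.goals_against)=0
  4: ids {3, 6} → MIN(m.goals_against)=5
  11: ids {2, 4, 8, 12} → MIN(m.goals_against)=0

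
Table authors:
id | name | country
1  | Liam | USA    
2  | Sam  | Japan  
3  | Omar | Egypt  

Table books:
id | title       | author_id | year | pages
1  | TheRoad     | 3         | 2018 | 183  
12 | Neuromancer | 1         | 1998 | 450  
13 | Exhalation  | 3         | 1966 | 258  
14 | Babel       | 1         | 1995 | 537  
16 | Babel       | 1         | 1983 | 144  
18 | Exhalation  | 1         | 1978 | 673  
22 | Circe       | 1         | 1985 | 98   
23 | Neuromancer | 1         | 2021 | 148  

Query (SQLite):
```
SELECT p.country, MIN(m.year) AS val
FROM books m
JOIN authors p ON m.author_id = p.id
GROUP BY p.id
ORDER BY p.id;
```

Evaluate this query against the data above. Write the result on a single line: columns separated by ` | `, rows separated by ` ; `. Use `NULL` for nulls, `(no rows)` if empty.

Join each books row to its authors via author_id.
Group joined rows by authors.id; compute MIN(m.year) per group.
  1: ids {12, 14, 16, 18, 22, 23} → MIN(m.year)=1978
  3: ids {1, 13} → MIN(m.year)=1966

USA | 1978 ; Egypt | 1966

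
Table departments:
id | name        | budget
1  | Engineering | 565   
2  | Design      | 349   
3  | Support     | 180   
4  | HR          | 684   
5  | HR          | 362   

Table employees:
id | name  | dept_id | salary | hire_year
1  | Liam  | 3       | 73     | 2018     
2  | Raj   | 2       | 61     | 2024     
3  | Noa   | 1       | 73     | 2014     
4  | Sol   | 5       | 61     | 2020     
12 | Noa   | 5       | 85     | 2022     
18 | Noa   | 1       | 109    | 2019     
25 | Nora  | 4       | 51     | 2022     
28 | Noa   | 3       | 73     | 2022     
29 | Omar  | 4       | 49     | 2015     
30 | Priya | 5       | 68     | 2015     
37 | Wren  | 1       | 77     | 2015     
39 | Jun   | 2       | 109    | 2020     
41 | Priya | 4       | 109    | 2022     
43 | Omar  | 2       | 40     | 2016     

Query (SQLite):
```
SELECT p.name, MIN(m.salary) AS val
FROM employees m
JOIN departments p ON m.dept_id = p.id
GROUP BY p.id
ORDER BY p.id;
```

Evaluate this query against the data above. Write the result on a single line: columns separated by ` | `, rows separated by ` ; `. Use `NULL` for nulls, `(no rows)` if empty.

Engineering | 73 ; Design | 40 ; Support | 73 ; HR | 49 ; HR | 61

Join each employees row to its departments via dept_id.
Group joined rows by departments.id; compute MIN(m.salary) per group.
  1: ids {3, 18, 37} → MIN(m.salary)=73
  2: ids {2, 39, 43} → MIN(m.salary)=40
  3: ids {1, 28} → MIN(m.salary)=73
  4: ids {25, 29, 41} → MIN(m.salary)=49
  5: ids {4, 12, 30} → MIN(m.salary)=61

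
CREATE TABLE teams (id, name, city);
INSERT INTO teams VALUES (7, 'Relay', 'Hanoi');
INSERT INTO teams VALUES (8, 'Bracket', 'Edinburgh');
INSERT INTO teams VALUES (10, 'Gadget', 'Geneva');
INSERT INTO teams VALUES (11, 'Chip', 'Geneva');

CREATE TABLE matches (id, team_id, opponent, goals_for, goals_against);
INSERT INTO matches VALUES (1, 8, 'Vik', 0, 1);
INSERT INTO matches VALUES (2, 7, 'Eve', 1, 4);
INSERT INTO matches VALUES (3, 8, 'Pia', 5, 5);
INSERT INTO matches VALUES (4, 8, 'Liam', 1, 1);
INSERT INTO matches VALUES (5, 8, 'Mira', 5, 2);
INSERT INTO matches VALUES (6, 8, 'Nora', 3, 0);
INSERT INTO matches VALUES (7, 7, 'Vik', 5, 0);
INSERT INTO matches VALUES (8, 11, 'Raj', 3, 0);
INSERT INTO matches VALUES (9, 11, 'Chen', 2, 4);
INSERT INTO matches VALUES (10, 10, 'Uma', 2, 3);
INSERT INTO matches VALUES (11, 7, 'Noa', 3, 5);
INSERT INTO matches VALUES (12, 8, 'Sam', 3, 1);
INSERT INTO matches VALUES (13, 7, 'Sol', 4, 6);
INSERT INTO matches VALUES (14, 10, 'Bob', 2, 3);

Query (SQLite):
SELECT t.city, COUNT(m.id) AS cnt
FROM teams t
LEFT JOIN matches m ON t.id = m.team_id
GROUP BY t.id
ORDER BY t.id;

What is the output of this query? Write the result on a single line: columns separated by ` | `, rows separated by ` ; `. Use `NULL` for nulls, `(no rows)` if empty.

LEFT JOIN keeps every teams row; unmatched ones get NULL for matches columns.
Group by teams.id and compute COUNT(m.id). COUNT(col) of an all-NULL group is 0.
  7: ids {2, 7, 11, 13} → COUNT(m.id)=4
  8: ids {1, 3, 4, 5, 6, 12} → COUNT(m.id)=6
  10: ids {10, 14} → COUNT(m.id)=2
  11: ids {8, 9} → COUNT(m.id)=2

Hanoi | 4 ; Edinburgh | 6 ; Geneva | 2 ; Geneva | 2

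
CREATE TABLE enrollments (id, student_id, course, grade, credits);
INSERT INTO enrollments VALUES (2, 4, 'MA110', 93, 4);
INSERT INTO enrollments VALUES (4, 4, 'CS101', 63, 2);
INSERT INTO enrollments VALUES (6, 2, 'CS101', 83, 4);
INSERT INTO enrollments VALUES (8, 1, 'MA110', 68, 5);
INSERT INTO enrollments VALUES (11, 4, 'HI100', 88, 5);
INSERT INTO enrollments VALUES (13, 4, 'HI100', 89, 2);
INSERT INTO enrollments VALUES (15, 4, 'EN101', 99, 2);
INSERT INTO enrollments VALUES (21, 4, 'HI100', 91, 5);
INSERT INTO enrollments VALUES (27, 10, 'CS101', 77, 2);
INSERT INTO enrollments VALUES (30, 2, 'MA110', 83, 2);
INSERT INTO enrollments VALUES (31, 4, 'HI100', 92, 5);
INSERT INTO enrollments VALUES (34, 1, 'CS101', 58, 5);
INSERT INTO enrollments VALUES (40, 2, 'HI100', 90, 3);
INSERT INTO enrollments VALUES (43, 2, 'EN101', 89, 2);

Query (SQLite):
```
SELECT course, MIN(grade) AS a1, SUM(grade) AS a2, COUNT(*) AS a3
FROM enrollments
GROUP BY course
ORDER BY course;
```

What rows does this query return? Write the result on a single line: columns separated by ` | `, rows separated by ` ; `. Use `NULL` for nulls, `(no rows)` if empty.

Group enrollments by course.
Per group compute: MIN(grade), SUM(grade), COUNT(*).
  CS101: ids {4, 6, 27, 34} → MIN(grade)=58, SUM(grade)=281, COUNT(*)=4
  EN101: ids {15, 43} → MIN(grade)=89, SUM(grade)=188, COUNT(*)=2
  HI100: ids {11, 13, 21, 31, 40} → MIN(grade)=88, SUM(grade)=450, COUNT(*)=5
  MA110: ids {2, 8, 30} → MIN(grade)=68, SUM(grade)=244, COUNT(*)=3

CS101 | 58 | 281 | 4 ; EN101 | 89 | 188 | 2 ; HI100 | 88 | 450 | 5 ; MA110 | 68 | 244 | 3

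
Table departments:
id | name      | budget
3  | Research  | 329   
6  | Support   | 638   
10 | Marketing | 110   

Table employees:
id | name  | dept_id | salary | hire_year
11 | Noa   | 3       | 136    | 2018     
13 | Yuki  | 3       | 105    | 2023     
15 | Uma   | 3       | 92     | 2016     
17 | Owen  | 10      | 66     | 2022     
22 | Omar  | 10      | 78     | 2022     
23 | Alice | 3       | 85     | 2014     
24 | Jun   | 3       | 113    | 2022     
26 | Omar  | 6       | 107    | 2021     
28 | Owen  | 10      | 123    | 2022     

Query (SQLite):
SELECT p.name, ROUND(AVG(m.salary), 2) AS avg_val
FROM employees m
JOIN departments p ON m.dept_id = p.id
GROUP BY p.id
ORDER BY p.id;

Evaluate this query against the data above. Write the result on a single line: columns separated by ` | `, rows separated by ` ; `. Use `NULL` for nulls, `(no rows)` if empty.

Join each employees row to its departments via dept_id.
Group joined rows by departments.id; compute ROUND(AVG(m.salary), 2) per group.
  3: ids {11, 13, 15, 23, 24} → ROUND(AVG(m.salary), 2)=106.2
  6: ids {26} → ROUND(AVG(m.salary), 2)=107
  10: ids {17, 22, 28} → ROUND(AVG(m.salary), 2)=89

Research | 106.2 ; Support | 107 ; Marketing | 89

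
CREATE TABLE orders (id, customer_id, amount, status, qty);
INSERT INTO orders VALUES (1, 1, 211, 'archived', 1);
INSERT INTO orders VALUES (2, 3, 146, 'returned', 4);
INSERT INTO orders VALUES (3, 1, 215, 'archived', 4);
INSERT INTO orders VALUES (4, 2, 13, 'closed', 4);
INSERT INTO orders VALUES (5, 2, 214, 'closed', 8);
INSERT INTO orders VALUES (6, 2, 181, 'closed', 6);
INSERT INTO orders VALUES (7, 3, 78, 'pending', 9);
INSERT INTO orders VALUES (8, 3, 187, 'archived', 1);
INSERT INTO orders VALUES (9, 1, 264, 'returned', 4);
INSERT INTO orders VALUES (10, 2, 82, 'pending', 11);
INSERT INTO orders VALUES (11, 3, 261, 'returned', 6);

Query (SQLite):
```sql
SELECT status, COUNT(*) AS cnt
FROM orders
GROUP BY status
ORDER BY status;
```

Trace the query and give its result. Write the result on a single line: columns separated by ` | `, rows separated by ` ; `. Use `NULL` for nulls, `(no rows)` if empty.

Partition orders by status; compute COUNT(*) within each group.
  archived: ids {1, 3, 8} → COUNT(*)=3
  closed: ids {4, 5, 6} → COUNT(*)=3
  pending: ids {7, 10} → COUNT(*)=2
  returned: ids {2, 9, 11} → COUNT(*)=3

archived | 3 ; closed | 3 ; pending | 2 ; returned | 3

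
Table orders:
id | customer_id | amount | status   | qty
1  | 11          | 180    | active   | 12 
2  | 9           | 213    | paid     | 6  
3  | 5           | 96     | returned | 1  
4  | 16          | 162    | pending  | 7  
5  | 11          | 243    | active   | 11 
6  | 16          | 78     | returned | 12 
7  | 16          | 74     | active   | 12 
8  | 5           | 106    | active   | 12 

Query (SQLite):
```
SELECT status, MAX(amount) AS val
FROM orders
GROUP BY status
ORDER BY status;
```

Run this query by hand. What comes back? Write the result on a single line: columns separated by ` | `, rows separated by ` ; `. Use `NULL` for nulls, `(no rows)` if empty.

Partition orders by status; compute MAX(amount) within each group.
  active: ids {1, 5, 7, 8} → MAX(amount)=243
  paid: ids {2} → MAX(amount)=213
  pending: ids {4} → MAX(amount)=162
  returned: ids {3, 6} → MAX(amount)=96

active | 243 ; paid | 213 ; pending | 162 ; returned | 96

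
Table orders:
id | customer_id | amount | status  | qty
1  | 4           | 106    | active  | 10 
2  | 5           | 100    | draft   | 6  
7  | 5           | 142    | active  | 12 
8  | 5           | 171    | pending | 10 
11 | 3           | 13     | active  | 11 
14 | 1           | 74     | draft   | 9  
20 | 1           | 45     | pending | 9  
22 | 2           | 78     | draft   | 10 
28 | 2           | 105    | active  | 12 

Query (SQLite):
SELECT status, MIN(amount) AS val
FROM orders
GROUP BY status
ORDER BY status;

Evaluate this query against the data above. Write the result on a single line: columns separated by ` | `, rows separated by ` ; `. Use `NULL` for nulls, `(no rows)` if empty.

active | 13 ; draft | 74 ; pending | 45

Partition orders by status; compute MIN(amount) within each group.
  active: ids {1, 7, 11, 28} → MIN(amount)=13
  draft: ids {2, 14, 22} → MIN(amount)=74
  pending: ids {8, 20} → MIN(amount)=45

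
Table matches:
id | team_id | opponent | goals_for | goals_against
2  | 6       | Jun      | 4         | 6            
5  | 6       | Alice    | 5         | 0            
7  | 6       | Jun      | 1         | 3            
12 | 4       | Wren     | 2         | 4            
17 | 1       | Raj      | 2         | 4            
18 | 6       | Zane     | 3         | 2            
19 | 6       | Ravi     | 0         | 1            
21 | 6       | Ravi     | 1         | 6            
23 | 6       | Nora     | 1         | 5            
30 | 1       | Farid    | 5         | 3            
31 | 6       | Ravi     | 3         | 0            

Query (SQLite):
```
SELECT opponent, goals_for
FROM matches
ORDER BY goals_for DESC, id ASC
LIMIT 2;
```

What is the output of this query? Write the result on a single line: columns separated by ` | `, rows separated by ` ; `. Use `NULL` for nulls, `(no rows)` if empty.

Alice | 5 ; Farid | 5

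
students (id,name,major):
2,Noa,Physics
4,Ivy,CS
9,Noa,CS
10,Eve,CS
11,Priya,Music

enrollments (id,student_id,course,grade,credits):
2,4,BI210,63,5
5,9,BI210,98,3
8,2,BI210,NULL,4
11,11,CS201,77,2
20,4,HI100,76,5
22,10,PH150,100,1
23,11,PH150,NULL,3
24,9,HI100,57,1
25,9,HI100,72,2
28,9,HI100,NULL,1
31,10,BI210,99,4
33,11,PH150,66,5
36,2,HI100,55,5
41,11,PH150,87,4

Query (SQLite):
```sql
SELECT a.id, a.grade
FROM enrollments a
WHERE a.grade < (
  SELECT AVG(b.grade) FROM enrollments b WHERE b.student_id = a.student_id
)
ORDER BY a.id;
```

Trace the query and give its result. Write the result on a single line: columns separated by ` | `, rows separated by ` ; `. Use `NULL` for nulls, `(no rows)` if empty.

For each enrollments row a, compute AVG(grade) over rows sharing a.student_id.
Keep row a if a.grade < that per-group AVG.
  student_id=2: AVG(grade) = 55.0
  student_id=4: AVG(grade) = 69.5
  student_id=9: AVG(grade) = 75.666667
  student_id=10: AVG(grade) = 99.5
  student_id=11: AVG(grade) = 76.666667

2 | 63 ; 24 | 57 ; 25 | 72 ; 31 | 99 ; 33 | 66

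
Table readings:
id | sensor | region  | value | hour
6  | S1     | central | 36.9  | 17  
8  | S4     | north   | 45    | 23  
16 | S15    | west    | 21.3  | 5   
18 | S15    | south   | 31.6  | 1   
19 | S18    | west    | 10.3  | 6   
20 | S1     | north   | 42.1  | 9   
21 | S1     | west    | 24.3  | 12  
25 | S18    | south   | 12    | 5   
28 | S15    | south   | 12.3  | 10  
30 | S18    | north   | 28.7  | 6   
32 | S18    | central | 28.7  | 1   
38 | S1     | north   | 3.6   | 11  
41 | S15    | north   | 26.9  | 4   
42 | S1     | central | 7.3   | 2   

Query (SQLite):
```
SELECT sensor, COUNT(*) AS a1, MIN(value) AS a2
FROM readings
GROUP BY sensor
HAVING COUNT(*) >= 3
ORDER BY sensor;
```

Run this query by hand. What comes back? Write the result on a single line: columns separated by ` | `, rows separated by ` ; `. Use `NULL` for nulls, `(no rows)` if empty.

Group readings by sensor.
Per group compute: COUNT(*), MIN(value).
HAVING: drop groups with fewer than 3 rows.
  S1: ids {6, 20, 21, 38, 42} → COUNT(*)=5, MIN(value)=3.6
  S15: ids {16, 18, 28, 41} → COUNT(*)=4, MIN(value)=12.3
  S18: ids {19, 25, 30, 32} → COUNT(*)=4, MIN(value)=10.3
  S4: ids {8} → COUNT(*)=1, MIN(value)=45

S1 | 5 | 3.6 ; S15 | 4 | 12.3 ; S18 | 4 | 10.3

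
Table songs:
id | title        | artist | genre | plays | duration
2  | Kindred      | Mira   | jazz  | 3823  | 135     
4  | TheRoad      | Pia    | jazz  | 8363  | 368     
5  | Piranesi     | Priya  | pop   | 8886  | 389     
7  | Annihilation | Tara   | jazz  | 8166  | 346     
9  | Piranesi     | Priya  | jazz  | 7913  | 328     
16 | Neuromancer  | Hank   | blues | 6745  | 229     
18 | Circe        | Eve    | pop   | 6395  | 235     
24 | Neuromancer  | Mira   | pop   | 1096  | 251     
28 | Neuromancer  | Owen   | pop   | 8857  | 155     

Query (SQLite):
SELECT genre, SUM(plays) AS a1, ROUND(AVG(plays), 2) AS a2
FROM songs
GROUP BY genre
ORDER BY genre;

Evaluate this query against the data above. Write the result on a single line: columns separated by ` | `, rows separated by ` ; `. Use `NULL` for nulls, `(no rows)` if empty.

blues | 6745 | 6745 ; jazz | 28265 | 7066.25 ; pop | 25234 | 6308.5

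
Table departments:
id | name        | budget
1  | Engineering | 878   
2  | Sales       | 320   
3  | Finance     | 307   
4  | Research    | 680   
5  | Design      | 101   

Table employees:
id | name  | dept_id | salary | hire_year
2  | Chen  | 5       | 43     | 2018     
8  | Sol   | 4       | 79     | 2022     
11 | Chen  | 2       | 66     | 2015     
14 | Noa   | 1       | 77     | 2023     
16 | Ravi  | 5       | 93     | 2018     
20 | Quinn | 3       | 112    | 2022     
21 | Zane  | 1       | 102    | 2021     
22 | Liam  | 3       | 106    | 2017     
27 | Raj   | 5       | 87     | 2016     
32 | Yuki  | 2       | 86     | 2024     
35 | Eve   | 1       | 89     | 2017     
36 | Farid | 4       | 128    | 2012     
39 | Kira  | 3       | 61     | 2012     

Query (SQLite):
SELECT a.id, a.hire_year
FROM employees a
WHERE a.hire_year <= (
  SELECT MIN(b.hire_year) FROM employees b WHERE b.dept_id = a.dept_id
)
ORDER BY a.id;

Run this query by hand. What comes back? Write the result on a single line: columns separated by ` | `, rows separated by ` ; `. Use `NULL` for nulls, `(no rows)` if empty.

For each employees row a, compute MIN(hire_year) over rows sharing a.dept_id.
Keep row a if a.hire_year <= that per-group MIN.
  dept_id=1: MIN(hire_year) = 2017
  dept_id=2: MIN(hire_year) = 2015
  dept_id=3: MIN(hire_year) = 2012
  dept_id=4: MIN(hire_year) = 2012
  dept_id=5: MIN(hire_year) = 2016

11 | 2015 ; 27 | 2016 ; 35 | 2017 ; 36 | 2012 ; 39 | 2012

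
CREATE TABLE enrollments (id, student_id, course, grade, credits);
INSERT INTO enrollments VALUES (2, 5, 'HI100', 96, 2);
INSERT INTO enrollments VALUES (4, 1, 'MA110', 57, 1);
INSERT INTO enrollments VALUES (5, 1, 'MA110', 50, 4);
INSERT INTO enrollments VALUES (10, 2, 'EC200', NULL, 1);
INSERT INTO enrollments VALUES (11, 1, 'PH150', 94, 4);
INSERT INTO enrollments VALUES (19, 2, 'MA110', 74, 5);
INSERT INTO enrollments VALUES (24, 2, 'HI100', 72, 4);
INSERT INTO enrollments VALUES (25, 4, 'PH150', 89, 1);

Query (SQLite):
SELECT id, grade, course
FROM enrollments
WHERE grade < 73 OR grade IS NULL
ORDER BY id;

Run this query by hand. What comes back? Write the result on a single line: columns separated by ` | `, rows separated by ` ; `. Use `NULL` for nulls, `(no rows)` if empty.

4 | 57 | MA110 ; 5 | 50 | MA110 ; 10 | NULL | EC200 ; 24 | 72 | HI100

grade < 73: ids {4, 5, 24}
grade IS NULL: ids {10}
Combine with OR.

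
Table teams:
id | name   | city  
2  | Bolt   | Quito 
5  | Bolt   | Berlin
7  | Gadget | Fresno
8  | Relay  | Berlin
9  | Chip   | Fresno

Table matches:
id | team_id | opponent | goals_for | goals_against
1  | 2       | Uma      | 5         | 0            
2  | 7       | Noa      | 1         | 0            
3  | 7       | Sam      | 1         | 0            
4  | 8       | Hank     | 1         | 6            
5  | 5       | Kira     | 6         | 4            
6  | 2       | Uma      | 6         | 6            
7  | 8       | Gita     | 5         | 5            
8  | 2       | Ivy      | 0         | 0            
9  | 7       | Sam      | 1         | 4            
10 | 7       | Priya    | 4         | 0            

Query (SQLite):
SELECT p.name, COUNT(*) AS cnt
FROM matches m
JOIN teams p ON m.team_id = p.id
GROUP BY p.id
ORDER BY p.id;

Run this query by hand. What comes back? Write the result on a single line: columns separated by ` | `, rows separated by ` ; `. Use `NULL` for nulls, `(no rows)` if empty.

Bolt | 3 ; Bolt | 1 ; Gadget | 4 ; Relay | 2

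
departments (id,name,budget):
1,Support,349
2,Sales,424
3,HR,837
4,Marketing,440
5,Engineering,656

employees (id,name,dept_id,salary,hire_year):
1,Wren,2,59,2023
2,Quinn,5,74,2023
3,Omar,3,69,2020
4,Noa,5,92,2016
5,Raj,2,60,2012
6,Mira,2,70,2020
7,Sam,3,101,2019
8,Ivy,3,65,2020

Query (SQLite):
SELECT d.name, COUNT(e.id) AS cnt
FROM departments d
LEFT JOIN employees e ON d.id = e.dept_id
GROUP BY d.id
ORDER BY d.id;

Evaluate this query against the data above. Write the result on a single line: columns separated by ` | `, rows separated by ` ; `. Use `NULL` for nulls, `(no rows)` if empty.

LEFT JOIN keeps every departments row; unmatched ones get NULL for employees columns.
Group by departments.id and compute COUNT(e.id). COUNT(col) of an all-NULL group is 0.
  1: ids {—} → COUNT(e.id)=0
  2: ids {1, 5, 6} → COUNT(e.id)=3
  3: ids {3, 7, 8} → COUNT(e.id)=3
  4: ids {—} → COUNT(e.id)=0
  5: ids {2, 4} → COUNT(e.id)=2

Support | 0 ; Sales | 3 ; HR | 3 ; Marketing | 0 ; Engineering | 2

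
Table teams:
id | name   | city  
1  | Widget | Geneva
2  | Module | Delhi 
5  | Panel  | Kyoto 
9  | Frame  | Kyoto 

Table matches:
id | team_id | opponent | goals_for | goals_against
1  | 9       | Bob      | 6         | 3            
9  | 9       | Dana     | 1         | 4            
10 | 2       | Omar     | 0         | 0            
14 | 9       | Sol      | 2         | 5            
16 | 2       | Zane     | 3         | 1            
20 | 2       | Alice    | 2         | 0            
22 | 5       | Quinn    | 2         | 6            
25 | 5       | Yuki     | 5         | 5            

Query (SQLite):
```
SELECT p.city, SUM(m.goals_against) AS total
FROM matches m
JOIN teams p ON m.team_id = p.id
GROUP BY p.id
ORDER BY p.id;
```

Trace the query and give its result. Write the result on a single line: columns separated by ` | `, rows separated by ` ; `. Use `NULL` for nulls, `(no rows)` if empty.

Join each matches row to its teams via team_id.
Group joined rows by teams.id; compute SUM(m.goals_against) per group.
  2: ids {10, 16, 20} → SUM(m.goals_against)=1
  5: ids {22, 25} → SUM(m.goals_against)=11
  9: ids {1, 9, 14} → SUM(m.goals_against)=12

Delhi | 1 ; Kyoto | 11 ; Kyoto | 12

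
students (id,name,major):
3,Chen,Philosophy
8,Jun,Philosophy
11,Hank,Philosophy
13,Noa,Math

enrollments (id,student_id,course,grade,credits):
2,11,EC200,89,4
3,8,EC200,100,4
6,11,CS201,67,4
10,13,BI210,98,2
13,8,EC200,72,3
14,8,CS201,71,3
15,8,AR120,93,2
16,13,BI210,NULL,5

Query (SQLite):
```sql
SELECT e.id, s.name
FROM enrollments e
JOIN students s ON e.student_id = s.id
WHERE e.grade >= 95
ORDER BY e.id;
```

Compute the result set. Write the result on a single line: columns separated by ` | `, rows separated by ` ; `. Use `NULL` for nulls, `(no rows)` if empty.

3 | Jun ; 10 | Noa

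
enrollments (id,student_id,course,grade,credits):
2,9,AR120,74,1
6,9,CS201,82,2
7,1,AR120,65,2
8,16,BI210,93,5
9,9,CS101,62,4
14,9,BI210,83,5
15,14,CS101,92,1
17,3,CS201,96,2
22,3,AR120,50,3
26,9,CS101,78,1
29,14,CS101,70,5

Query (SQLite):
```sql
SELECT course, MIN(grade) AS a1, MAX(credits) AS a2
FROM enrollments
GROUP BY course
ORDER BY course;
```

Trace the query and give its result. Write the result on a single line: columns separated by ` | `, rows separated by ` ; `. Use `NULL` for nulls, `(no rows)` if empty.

AR120 | 50 | 3 ; BI210 | 83 | 5 ; CS101 | 62 | 5 ; CS201 | 82 | 2

Group enrollments by course.
Per group compute: MIN(grade), MAX(credits).
  AR120: ids {2, 7, 22} → MIN(grade)=50, MAX(credits)=3
  BI210: ids {8, 14} → MIN(grade)=83, MAX(credits)=5
  CS101: ids {9, 15, 26, 29} → MIN(grade)=62, MAX(credits)=5
  CS201: ids {6, 17} → MIN(grade)=82, MAX(credits)=2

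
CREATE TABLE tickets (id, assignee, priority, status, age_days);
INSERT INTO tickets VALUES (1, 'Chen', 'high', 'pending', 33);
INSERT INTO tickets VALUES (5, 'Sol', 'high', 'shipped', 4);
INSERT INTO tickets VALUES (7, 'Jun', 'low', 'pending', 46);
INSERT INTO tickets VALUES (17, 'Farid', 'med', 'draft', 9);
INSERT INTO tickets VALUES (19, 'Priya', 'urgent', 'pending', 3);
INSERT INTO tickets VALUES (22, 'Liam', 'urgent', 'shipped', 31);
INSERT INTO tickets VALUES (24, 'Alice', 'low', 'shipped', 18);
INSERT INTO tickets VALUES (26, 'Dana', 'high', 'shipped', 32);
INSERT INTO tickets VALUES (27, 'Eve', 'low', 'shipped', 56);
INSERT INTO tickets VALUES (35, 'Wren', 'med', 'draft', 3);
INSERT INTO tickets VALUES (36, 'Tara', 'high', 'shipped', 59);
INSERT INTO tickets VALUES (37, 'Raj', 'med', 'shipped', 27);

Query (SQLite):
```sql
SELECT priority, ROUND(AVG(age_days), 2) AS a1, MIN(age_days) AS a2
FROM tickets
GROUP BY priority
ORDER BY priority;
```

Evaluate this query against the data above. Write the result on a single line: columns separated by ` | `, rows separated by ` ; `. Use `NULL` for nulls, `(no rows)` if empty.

Group tickets by priority.
Per group compute: ROUND(AVG(age_days), 2), MIN(age_days).
  high: ids {1, 5, 26, 36} → ROUND(AVG(age_days), 2)=32, MIN(age_days)=4
  low: ids {7, 24, 27} → ROUND(AVG(age_days), 2)=40, MIN(age_days)=18
  med: ids {17, 35, 37} → ROUND(AVG(age_days), 2)=13, MIN(age_days)=3
  urgent: ids {19, 22} → ROUND(AVG(age_days), 2)=17, MIN(age_days)=3

high | 32 | 4 ; low | 40 | 18 ; med | 13 | 3 ; urgent | 17 | 3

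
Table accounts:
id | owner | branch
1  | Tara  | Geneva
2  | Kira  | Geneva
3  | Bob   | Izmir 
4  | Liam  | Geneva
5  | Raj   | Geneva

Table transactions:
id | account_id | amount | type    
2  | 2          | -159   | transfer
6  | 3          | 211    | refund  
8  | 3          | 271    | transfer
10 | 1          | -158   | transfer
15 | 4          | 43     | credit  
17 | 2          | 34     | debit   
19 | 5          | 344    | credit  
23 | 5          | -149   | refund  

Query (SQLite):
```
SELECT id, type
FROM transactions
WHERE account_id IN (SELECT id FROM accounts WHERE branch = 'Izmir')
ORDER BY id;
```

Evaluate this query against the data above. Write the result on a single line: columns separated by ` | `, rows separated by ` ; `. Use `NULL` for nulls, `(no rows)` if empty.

Inner query: accounts.id where branch = 'Izmir'.
Outer: keep transactions rows whose account_id is in that set.
Inner query → {3}

6 | refund ; 8 | transfer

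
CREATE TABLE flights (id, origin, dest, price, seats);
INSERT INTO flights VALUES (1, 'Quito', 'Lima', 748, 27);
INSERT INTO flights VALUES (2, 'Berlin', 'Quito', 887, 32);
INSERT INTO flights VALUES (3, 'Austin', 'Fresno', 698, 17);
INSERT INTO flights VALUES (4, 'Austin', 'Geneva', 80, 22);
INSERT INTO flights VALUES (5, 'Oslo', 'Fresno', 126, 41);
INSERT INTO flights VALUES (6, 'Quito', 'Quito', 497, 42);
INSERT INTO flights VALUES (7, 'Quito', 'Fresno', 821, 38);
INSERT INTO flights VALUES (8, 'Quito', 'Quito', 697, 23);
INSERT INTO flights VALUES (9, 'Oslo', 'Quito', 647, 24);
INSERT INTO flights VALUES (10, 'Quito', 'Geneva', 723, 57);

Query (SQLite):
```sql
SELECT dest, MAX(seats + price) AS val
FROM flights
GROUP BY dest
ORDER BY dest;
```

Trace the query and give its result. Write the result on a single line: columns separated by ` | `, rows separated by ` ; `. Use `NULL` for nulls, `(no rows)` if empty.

Fresno | 859 ; Geneva | 780 ; Lima | 775 ; Quito | 919

For each row compute seats + price.
Group by dest; take MAX of the expression per group.
  Fresno: ids {3, 5, 7} → MAX(seats + price)=859
  Geneva: ids {4, 10} → MAX(seats + price)=780
  Lima: ids {1} → MAX(seats + price)=775
  Quito: ids {2, 6, 8, 9} → MAX(seats + price)=919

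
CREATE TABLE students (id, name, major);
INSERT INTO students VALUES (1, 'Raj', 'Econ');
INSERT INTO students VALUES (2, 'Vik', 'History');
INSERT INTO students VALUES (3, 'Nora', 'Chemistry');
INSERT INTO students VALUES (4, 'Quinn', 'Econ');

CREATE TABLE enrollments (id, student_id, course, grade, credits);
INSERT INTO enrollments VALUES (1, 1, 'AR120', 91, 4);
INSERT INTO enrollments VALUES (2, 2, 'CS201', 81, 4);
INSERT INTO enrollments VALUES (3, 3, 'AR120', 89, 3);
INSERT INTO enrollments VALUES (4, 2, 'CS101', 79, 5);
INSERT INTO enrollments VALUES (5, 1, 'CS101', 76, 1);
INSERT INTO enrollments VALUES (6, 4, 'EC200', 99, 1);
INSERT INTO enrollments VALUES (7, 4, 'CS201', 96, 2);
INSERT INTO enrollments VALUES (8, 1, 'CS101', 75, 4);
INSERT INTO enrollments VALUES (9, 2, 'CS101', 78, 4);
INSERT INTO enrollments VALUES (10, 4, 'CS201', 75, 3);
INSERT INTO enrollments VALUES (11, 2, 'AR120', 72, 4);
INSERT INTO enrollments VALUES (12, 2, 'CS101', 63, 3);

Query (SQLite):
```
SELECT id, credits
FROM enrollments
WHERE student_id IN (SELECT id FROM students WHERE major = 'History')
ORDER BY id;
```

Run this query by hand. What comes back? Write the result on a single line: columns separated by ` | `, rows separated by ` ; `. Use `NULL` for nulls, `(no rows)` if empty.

Inner query: students.id where major = 'History'.
Outer: keep enrollments rows whose student_id is in that set.
Inner query → {2}

2 | 4 ; 4 | 5 ; 9 | 4 ; 11 | 4 ; 12 | 3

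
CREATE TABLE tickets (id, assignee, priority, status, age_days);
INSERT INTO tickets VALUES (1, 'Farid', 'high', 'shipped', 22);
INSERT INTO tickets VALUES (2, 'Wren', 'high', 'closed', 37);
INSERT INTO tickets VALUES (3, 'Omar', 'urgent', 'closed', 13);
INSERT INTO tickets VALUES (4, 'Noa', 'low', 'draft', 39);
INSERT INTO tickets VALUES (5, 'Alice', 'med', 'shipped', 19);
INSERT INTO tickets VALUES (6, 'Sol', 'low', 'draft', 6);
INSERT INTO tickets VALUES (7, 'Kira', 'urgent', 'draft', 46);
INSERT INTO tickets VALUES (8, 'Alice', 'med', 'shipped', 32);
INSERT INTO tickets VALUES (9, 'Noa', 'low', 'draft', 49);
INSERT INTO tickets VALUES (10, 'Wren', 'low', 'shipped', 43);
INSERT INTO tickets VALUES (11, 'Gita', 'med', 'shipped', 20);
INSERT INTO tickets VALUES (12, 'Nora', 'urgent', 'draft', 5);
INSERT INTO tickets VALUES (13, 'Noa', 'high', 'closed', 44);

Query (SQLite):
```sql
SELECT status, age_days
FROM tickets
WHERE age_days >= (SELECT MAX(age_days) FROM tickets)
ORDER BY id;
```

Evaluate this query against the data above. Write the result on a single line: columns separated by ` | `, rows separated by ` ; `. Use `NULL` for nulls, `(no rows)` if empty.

draft | 49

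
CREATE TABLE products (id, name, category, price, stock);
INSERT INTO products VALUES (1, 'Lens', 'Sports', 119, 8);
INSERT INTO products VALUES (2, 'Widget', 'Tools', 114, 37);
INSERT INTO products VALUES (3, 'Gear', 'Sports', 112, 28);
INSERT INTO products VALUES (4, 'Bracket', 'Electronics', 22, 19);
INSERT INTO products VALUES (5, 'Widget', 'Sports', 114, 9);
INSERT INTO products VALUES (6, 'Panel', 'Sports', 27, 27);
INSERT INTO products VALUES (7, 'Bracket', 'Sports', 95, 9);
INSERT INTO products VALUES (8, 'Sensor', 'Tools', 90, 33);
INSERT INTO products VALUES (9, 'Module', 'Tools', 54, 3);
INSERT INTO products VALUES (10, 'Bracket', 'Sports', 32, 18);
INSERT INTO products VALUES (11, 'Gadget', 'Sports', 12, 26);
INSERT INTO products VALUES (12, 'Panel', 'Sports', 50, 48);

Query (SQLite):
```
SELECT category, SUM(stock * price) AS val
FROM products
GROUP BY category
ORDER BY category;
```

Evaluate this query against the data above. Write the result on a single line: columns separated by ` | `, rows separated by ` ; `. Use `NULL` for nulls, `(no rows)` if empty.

For each row compute stock * price.
Group by category; take SUM of the expression per group.
  Electronics: ids {4} → SUM(stock * price)=418
  Sports: ids {1, 3, 5, 6, 7, 10, 11, 12} → SUM(stock * price)=9986
  Tools: ids {2, 8, 9} → SUM(stock * price)=7350

Electronics | 418 ; Sports | 9986 ; Tools | 7350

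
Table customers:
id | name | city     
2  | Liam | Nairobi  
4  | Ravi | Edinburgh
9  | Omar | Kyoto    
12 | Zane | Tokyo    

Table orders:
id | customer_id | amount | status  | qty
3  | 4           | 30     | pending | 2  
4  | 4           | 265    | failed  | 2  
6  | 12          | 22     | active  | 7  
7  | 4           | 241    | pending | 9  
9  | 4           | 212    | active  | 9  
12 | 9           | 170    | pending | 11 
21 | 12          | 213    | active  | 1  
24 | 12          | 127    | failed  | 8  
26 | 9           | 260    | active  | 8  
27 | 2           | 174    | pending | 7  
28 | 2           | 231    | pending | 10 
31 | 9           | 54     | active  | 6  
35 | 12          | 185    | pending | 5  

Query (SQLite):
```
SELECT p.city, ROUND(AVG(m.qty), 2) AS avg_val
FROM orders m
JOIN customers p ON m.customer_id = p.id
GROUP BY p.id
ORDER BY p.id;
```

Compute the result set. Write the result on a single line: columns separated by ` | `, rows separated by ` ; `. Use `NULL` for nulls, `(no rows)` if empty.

Join each orders row to its customers via customer_id.
Group joined rows by customers.id; compute ROUND(AVG(m.qty), 2) per group.
  2: ids {27, 28} → ROUND(AVG(m.qty), 2)=8.5
  4: ids {3, 4, 7, 9} → ROUND(AVG(m.qty), 2)=5.5
  9: ids {12, 26, 31} → ROUND(AVG(m.qty), 2)=8.33
  12: ids {6, 21, 24, 35} → ROUND(AVG(m.qty), 2)=5.25

Nairobi | 8.5 ; Edinburgh | 5.5 ; Kyoto | 8.33 ; Tokyo | 5.25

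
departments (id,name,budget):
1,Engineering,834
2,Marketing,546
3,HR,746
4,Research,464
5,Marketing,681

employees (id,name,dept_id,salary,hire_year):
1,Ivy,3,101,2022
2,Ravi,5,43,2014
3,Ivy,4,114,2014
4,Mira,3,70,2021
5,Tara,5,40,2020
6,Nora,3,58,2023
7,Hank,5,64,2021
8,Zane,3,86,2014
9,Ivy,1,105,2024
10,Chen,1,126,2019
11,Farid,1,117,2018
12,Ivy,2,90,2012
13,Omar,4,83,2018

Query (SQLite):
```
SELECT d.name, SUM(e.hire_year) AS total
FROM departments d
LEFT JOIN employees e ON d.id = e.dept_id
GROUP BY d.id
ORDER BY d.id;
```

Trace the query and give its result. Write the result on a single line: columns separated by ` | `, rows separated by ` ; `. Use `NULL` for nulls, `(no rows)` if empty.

Engineering | 6061 ; Marketing | 2012 ; HR | 8080 ; Research | 4032 ; Marketing | 6055

LEFT JOIN keeps every departments row; unmatched ones get NULL for employees columns.
Group by departments.id and compute SUM(e.hire_year). SUM over an all-NULL group is NULL.
  1: ids {9, 10, 11} → SUM(e.hire_year)=6061
  2: ids {12} → SUM(e.hire_year)=2012
  3: ids {1, 4, 6, 8} → SUM(e.hire_year)=8080
  4: ids {3, 13} → SUM(e.hire_year)=4032
  5: ids {2, 5, 7} → SUM(e.hire_year)=6055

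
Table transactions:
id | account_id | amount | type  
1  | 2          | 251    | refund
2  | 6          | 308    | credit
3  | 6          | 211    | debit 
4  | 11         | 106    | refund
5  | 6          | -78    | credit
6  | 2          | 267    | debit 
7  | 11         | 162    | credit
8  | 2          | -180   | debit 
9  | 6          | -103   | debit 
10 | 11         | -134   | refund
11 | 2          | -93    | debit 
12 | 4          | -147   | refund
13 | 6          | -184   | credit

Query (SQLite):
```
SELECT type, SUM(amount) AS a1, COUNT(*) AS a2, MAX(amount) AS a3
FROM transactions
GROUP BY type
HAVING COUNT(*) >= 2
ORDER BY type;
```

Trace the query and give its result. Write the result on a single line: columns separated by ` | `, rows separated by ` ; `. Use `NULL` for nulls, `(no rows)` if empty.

credit | 208 | 4 | 308 ; debit | 102 | 5 | 267 ; refund | 76 | 4 | 251

Group transactions by type.
Per group compute: SUM(amount), COUNT(*), MAX(amount).
HAVING: drop groups with fewer than 2 rows.
  credit: ids {2, 5, 7, 13} → SUM(amount)=208, COUNT(*)=4, MAX(amount)=308
  debit: ids {3, 6, 8, 9, 11} → SUM(amount)=102, COUNT(*)=5, MAX(amount)=267
  refund: ids {1, 4, 10, 12} → SUM(amount)=76, COUNT(*)=4, MAX(amount)=251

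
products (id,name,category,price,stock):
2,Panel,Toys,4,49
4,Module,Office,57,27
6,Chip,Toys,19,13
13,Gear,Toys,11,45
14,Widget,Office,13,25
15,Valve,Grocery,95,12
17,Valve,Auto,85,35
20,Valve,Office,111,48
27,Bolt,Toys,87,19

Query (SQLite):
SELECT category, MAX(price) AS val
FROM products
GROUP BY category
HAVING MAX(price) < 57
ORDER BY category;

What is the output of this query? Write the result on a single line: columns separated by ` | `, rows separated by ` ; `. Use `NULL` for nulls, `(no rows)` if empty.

Partition products by category; compute MAX(price) within each group.
HAVING: keep groups where MAX(price) < 57.
  Auto: ids {17} → MAX(price)=85
  Grocery: ids {15} → MAX(price)=95
  Office: ids {4, 14, 20} → MAX(price)=111
  Toys: ids {2, 6, 13, 27} → MAX(price)=87

(no rows)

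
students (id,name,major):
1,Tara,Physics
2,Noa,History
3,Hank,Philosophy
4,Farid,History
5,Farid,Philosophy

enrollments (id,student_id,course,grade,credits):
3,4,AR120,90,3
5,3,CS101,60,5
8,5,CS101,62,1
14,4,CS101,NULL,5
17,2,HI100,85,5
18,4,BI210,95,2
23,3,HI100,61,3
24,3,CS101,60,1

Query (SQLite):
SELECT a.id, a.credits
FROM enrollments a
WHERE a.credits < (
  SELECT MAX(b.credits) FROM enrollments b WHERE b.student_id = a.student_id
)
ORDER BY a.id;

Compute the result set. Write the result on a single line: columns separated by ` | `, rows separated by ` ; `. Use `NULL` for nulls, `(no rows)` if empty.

For each enrollments row a, compute MAX(credits) over rows sharing a.student_id.
Keep row a if a.credits < that per-group MAX.
  student_id=2: MAX(credits) = 5
  student_id=3: MAX(credits) = 5
  student_id=4: MAX(credits) = 5
  student_id=5: MAX(credits) = 1

3 | 3 ; 18 | 2 ; 23 | 3 ; 24 | 1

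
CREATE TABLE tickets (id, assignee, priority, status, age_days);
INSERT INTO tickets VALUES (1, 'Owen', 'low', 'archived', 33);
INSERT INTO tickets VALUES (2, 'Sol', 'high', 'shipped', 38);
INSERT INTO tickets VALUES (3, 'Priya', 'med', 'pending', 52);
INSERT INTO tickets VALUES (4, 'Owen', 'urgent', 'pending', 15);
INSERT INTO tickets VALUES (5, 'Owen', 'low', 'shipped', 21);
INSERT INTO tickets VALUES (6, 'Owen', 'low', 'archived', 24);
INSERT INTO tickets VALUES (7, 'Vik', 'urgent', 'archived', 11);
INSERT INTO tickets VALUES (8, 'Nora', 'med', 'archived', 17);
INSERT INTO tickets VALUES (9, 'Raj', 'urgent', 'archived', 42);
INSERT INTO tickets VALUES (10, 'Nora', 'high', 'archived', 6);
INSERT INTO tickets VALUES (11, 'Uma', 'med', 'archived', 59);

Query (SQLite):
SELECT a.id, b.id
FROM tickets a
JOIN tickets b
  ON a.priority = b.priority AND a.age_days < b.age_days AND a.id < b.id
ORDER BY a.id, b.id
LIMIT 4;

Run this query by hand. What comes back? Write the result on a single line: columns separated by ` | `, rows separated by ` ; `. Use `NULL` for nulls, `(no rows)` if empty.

Pairs (a,b) with same priority, a.age_days < b.age_days, a.id < b.id.
priority groups: high:{2,10} low:{1,5,6} med:{3,8,11} urgent:{4,7,9}
Ordered by (a.id, b.id); first 4.

3 | 11 ; 4 | 9 ; 5 | 6 ; 7 | 9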